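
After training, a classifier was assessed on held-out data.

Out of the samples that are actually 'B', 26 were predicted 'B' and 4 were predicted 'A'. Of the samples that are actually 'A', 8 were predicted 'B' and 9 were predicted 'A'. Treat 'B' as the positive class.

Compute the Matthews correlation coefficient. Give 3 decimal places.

MCC = (TP·TN − FP·FN) / √((TP+FP)(TP+FN)(TN+FP)(TN+FN))
Numerator = 26·9 − 8·4 = 202
Denominator = √(34·30·17·13) = √225420 = 474.7842
MCC = 202 / 474.7842 = 0.425

0.425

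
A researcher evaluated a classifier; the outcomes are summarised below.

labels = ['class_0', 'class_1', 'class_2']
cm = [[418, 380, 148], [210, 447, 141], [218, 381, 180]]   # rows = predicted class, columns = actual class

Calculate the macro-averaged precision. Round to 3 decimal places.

Per-class precision (TP/(TP+FP)):
  class_0: TP=418, FP=380+148=528 → 418/946 = 0.4419
  class_1: TP=447, FP=210+141=351 → 447/798 = 0.5602
  class_2: TP=180, FP=218+381=599 → 180/779 = 0.2311
Macro-precision = mean = (0.4419 + 0.5602 + 0.2311) / 3 = 0.411

0.411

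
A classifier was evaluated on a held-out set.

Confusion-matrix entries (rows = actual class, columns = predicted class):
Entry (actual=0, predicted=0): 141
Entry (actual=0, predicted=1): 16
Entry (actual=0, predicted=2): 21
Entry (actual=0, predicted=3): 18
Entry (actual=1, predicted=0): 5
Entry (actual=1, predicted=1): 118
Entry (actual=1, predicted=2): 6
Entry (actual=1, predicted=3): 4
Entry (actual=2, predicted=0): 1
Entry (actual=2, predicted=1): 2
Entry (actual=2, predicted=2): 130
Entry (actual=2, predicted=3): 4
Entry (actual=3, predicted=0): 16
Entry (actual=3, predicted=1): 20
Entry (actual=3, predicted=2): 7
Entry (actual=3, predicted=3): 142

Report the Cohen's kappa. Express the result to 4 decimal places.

0.7540

Observed agreement pₒ = trace/N = 531/651 = 0.81567
Expected agreement pₑ = Σ (rowᵢ·colᵢ)/N² = (196·163 + 133·156 + 137·164 + 185·168)/651² = 0.25069
κ = (pₒ − pₑ)/(1 − pₑ) = (0.81567 − 0.25069)/(1 − 0.25069) = 0.7540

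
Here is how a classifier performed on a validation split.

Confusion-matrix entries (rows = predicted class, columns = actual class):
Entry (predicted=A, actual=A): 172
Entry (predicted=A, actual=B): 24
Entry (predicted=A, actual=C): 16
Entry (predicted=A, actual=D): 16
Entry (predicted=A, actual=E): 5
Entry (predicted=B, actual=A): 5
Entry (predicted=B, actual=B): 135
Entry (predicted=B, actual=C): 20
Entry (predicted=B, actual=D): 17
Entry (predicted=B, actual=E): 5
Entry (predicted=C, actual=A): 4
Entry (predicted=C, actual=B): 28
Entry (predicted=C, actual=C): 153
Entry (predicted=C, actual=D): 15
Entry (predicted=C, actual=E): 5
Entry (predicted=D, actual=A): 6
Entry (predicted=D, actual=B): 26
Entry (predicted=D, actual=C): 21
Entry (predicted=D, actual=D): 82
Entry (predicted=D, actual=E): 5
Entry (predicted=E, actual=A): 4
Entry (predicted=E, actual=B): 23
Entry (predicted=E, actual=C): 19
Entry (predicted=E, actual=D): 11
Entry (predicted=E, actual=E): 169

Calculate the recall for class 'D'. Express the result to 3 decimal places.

One-vs-rest for 'D': TP = diagonal; FP = other classes predicted 'D'; FN = 'D' predicted as other.
recall = TP/(TP+FN).
D: TP=82, FN=16+17+15+11=59 → 82/141 = 0.5816

0.582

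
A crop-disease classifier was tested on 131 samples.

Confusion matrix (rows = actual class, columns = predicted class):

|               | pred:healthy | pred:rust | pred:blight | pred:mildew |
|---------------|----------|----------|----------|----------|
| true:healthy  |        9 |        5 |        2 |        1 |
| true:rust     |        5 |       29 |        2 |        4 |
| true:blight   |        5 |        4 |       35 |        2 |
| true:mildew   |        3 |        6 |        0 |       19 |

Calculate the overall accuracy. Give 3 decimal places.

0.702

Accuracy = trace / total = (9+29+35+19=92) / 131 = 92/131 = 0.702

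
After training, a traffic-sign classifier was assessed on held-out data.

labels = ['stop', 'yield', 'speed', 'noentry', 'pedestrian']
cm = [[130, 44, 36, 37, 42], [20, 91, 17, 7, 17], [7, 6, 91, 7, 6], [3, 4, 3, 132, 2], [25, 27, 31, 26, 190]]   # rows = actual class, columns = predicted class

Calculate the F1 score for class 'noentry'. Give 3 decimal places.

0.748

One-vs-rest for 'noentry': TP = diagonal; FP = other classes predicted 'noentry'; FN = 'noentry' predicted as other.
F1 score = 2·TP/(2·TP+FP+FN).
noentry: TP=132, FP=37+7+7+26=77, FN=3+4+3+2=12 → 264/353 = 0.7479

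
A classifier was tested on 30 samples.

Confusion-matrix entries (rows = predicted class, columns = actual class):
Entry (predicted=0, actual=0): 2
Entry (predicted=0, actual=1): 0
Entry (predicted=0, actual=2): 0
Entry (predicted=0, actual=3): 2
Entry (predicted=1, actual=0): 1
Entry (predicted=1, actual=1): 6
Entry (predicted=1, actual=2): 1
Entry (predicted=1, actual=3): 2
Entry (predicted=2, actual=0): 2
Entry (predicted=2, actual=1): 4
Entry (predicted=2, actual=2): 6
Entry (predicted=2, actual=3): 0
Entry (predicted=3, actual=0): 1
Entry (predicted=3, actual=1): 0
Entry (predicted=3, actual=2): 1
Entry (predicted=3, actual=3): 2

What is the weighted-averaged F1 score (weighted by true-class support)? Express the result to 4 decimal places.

Per-class F1 score (2·TP/(2·TP+FP+FN)):
  0: TP=2, FP=0+0+2=2, FN=1+2+1=4 → 4/10 = 0.40000
  1: TP=6, FP=1+1+2=4, FN=0+4+0=4 → 12/20 = 0.60000
  2: TP=6, FP=2+4+0=6, FN=0+1+1=2 → 12/20 = 0.60000
  3: TP=2, FP=1+0+1=2, FN=2+2+0=4 → 4/10 = 0.40000
Weighted-F1 score = Σ (supportᵢ/N)·F1 scoreᵢ with N=30: (6/30)·0.40000 + (10/30)·0.60000 + (8/30)·0.60000 + (6/30)·0.40000 = 0.5200

0.5200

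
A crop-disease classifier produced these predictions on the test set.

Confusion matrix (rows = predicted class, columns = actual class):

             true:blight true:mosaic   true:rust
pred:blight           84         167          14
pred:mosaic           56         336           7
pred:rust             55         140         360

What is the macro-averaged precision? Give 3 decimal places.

0.603

Per-class precision (TP/(TP+FP)):
  blight: TP=84, FP=167+14=181 → 84/265 = 0.3170
  mosaic: TP=336, FP=56+7=63 → 336/399 = 0.8421
  rust: TP=360, FP=55+140=195 → 360/555 = 0.6486
Macro-precision = mean = (0.3170 + 0.8421 + 0.6486) / 3 = 0.603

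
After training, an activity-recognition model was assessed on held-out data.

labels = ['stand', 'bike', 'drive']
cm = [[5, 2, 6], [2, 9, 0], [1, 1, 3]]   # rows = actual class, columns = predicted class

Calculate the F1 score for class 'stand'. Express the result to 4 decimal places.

0.4762

Treat 'stand' as positive and all other classes as negative.
F1 score = 2·TP/(2·TP+FP+FN).
stand: TP=5, FP=2+1=3, FN=2+6=8 → 10/21 = 0.47619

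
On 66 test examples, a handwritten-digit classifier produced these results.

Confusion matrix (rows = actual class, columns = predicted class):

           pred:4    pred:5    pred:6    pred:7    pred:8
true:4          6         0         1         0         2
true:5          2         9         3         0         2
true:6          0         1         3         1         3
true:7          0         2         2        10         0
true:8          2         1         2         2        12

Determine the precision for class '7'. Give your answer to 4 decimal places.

0.7692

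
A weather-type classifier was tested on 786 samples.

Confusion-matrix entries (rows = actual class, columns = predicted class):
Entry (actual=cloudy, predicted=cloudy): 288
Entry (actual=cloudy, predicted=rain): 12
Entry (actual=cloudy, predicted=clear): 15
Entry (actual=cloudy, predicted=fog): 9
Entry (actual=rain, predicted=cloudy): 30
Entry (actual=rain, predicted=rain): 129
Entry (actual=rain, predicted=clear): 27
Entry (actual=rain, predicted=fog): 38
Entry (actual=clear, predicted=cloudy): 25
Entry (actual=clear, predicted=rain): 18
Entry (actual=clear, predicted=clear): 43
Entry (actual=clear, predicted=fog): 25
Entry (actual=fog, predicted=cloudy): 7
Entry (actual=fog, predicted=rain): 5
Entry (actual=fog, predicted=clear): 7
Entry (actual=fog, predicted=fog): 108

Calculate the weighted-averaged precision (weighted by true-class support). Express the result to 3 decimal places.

0.726

Per-class precision (TP/(TP+FP)):
  cloudy: TP=288, FP=30+25+7=62 → 288/350 = 0.8229
  rain: TP=129, FP=12+18+5=35 → 129/164 = 0.7866
  clear: TP=43, FP=15+27+7=49 → 43/92 = 0.4674
  fog: TP=108, FP=9+38+25=72 → 108/180 = 0.6000
Weighted-precision = Σ (supportᵢ/N)·precisionᵢ with N=786: (324/786)·0.8229 + (224/786)·0.7866 + (111/786)·0.4674 + (127/786)·0.6000 = 0.726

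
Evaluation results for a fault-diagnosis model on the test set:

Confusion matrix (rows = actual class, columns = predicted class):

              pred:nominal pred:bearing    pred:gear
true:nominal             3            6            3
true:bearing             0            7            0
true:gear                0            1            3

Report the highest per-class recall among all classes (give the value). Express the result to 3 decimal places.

1.000

Per-class recall (TP/(TP+FN)):
  nominal: TP=3, FN=6+3=9 → 3/12 = 0.2500
  bearing: TP=7, FN=0+0=0 → 7/7 = 1.0000
  gear: TP=3, FN=0+1=1 → 3/4 = 0.7500
Highest is class 'bearing' with recall = 1.000.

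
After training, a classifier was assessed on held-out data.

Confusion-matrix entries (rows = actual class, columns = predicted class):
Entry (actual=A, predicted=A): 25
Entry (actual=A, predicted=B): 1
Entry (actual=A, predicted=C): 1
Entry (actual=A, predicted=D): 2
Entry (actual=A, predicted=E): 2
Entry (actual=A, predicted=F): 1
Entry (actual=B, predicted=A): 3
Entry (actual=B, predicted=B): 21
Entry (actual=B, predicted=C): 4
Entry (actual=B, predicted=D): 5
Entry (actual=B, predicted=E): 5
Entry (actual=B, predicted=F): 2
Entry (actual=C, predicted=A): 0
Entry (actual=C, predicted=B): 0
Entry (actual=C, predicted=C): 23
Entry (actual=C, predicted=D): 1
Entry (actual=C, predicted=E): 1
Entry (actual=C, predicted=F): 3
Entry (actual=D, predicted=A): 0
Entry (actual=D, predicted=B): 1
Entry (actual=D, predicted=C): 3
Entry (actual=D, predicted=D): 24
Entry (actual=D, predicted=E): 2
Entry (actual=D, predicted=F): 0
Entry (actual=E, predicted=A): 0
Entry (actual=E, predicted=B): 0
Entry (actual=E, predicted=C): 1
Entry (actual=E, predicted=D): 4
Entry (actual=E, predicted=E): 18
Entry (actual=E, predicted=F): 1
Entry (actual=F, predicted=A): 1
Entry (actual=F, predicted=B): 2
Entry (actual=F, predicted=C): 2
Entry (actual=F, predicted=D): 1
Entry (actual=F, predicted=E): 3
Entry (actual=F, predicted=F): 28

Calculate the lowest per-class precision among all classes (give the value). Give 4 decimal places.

Per-class precision (TP/(TP+FP)):
  A: TP=25, FP=3+0+0+0+1=4 → 25/29 = 0.86207
  B: TP=21, FP=1+0+1+0+2=4 → 21/25 = 0.84000
  C: TP=23, FP=1+4+3+1+2=11 → 23/34 = 0.67647
  D: TP=24, FP=2+5+1+4+1=13 → 24/37 = 0.64865
  E: TP=18, FP=2+5+1+2+3=13 → 18/31 = 0.58065
  F: TP=28, FP=1+2+3+0+1=7 → 28/35 = 0.80000
Lowest is class 'E' with precision = 0.5806.

0.5806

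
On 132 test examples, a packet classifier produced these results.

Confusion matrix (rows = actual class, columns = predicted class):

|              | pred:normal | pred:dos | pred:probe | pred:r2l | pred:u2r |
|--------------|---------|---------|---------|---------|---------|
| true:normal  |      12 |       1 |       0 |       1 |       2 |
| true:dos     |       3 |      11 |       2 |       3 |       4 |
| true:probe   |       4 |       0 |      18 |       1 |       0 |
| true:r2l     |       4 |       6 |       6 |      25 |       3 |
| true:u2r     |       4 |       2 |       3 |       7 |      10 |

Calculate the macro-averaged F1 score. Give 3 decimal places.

0.565

Per-class F1 score (2·TP/(2·TP+FP+FN)):
  normal: TP=12, FP=3+4+4+4=15, FN=1+0+1+2=4 → 24/43 = 0.5581
  dos: TP=11, FP=1+0+6+2=9, FN=3+2+3+4=12 → 22/43 = 0.5116
  probe: TP=18, FP=0+2+6+3=11, FN=4+0+1+0=5 → 36/52 = 0.6923
  r2l: TP=25, FP=1+3+1+7=12, FN=4+6+6+3=19 → 50/81 = 0.6173
  u2r: TP=10, FP=2+4+0+3=9, FN=4+2+3+7=16 → 20/45 = 0.4444
Macro-F1 score = mean = (0.5581 + 0.5116 + 0.6923 + 0.6173 + 0.4444) / 5 = 0.565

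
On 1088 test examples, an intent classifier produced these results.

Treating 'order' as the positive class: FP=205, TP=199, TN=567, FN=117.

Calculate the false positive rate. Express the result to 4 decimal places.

0.2655

FPR = FP/(FP+TN) = 205/(205+567) = 0.2655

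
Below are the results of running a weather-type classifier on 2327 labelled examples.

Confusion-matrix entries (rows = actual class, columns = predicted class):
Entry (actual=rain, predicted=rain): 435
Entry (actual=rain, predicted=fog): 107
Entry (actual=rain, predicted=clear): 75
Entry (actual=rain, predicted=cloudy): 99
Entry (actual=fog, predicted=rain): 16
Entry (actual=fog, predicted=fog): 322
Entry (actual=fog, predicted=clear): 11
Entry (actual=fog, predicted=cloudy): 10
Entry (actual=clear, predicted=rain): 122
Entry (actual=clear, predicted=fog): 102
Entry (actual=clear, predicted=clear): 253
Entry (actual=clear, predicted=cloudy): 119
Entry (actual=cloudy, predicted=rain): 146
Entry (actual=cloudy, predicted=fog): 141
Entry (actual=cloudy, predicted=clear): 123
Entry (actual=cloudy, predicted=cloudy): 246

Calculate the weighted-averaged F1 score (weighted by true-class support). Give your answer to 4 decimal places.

Per-class F1 score (2·TP/(2·TP+FP+FN)):
  rain: TP=435, FP=16+122+146=284, FN=107+75+99=281 → 870/1435 = 0.60627
  fog: TP=322, FP=107+102+141=350, FN=16+11+10=37 → 644/1031 = 0.62464
  clear: TP=253, FP=75+11+123=209, FN=122+102+119=343 → 506/1058 = 0.47826
  cloudy: TP=246, FP=99+10+119=228, FN=146+141+123=410 → 492/1130 = 0.43540
Weighted-F1 score = Σ (supportᵢ/N)·F1 scoreᵢ with N=2327: (716/2327)·0.60627 + (359/2327)·0.62464 + (596/2327)·0.47826 + (656/2327)·0.43540 = 0.5281

0.5281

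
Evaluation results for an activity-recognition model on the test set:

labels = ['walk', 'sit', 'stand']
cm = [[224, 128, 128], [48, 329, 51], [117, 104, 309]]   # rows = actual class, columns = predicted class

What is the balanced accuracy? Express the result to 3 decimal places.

0.606

Balanced accuracy = mean of per-class recall.
  walk: recall = 224/480 = 0.4667
  sit: recall = 329/428 = 0.7687
  stand: recall = 309/530 = 0.5830
Mean = (0.4667 + 0.7687 + 0.5830) / 3 = 0.606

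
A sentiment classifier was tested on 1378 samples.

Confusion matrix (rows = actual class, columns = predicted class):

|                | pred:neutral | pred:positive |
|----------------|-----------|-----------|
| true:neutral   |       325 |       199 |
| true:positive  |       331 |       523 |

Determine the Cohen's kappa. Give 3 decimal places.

0.222

Observed agreement pₒ = trace/N = 848/1378 = 0.6154
Expected agreement pₑ = Σ (rowᵢ·colᵢ)/N² = (524·656 + 854·722)/1378² = 0.5057
κ = (pₒ − pₑ)/(1 − pₑ) = (0.6154 − 0.5057)/(1 − 0.5057) = 0.222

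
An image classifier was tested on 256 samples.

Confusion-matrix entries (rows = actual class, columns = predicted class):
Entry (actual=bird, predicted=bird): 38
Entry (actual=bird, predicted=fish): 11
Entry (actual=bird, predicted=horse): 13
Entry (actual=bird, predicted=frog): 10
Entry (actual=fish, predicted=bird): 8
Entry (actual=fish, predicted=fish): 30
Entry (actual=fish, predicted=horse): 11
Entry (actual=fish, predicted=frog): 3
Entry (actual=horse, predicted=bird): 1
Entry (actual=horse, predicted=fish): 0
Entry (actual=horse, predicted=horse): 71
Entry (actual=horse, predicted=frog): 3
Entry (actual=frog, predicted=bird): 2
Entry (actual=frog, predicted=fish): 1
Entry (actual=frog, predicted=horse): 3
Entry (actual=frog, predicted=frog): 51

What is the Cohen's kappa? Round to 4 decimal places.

Observed agreement pₒ = trace/N = 190/256 = 0.74219
Expected agreement pₑ = Σ (rowᵢ·colᵢ)/N² = (72·49 + 52·42 + 75·98 + 57·67)/256² = 0.25758
κ = (pₒ − pₑ)/(1 − pₑ) = (0.74219 − 0.25758)/(1 − 0.25758) = 0.6527

0.6527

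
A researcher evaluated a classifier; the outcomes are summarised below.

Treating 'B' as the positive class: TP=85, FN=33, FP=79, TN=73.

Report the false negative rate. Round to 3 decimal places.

0.280

FNR = FN/(FN+TP) = 33/(33+85) = 0.280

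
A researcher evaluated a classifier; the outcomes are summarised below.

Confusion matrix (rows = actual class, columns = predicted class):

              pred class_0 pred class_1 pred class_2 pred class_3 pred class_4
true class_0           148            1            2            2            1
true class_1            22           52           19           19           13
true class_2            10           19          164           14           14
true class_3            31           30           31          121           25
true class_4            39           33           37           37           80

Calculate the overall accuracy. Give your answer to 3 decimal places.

Accuracy = trace / total = (148+52+164+121+80=565) / 964 = 565/964 = 0.586

0.586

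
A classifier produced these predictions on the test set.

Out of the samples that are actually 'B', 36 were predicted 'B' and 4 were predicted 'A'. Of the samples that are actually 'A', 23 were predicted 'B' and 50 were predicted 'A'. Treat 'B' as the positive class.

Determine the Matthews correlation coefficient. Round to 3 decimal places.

MCC = (TP·TN − FP·FN) / √((TP+FP)(TP+FN)(TN+FP)(TN+FN))
Numerator = 36·50 − 23·4 = 1708
Denominator = √(59·40·73·54) = √9303120 = 3050.1016
MCC = 1708 / 3050.1016 = 0.560

0.560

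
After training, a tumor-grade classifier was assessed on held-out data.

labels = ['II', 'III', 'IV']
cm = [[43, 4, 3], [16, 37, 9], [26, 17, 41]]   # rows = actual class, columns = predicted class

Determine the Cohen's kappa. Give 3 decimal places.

0.437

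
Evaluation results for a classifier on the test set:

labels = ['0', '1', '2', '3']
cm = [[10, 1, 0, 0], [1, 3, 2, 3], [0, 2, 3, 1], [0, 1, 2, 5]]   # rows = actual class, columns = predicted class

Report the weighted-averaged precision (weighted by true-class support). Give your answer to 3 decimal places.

Per-class precision (TP/(TP+FP)):
  0: TP=10, FP=1+0+0=1 → 10/11 = 0.9091
  1: TP=3, FP=1+2+1=4 → 3/7 = 0.4286
  2: TP=3, FP=0+2+2=4 → 3/7 = 0.4286
  3: TP=5, FP=0+3+1=4 → 5/9 = 0.5556
Weighted-precision = Σ (supportᵢ/N)·precisionᵢ with N=34: (11/34)·0.9091 + (9/34)·0.4286 + (6/34)·0.4286 + (8/34)·0.5556 = 0.614

0.614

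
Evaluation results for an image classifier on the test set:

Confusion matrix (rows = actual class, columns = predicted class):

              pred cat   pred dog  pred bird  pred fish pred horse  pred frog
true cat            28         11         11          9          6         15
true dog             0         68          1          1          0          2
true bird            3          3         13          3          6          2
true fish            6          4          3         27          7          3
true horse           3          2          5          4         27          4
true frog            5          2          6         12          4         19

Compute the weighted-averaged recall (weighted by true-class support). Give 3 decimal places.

0.560

Per-class recall (TP/(TP+FN)):
  cat: TP=28, FN=11+11+9+6+15=52 → 28/80 = 0.3500
  dog: TP=68, FN=0+1+1+0+2=4 → 68/72 = 0.9444
  bird: TP=13, FN=3+3+3+6+2=17 → 13/30 = 0.4333
  fish: TP=27, FN=6+4+3+7+3=23 → 27/50 = 0.5400
  horse: TP=27, FN=3+2+5+4+4=18 → 27/45 = 0.6000
  frog: TP=19, FN=5+2+6+12+4=29 → 19/48 = 0.3958
Weighted-recall = Σ (supportᵢ/N)·recallᵢ with N=325: (80/325)·0.3500 + (72/325)·0.9444 + (30/325)·0.4333 + (50/325)·0.5400 + (45/325)·0.6000 + (48/325)·0.3958 = 0.560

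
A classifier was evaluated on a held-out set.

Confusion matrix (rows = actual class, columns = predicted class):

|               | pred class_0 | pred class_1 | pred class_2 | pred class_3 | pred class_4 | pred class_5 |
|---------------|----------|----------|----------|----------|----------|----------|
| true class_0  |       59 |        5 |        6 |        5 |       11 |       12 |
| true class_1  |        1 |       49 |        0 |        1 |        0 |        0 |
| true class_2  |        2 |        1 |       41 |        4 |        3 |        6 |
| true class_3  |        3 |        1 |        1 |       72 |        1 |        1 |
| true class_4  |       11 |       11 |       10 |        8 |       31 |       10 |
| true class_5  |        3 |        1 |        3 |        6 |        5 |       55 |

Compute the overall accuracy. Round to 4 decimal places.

Accuracy = trace / total = (59+49+41+72+31+55=307) / 439 = 307/439 = 0.6993

0.6993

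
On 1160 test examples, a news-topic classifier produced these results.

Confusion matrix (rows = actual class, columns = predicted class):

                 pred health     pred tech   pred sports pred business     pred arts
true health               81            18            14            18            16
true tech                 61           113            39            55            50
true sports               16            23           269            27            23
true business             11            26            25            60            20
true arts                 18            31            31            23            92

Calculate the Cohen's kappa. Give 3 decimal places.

0.398

Observed agreement pₒ = trace/N = 615/1160 = 0.5302
Expected agreement pₑ = Σ (rowᵢ·colᵢ)/N² = (147·187 + 318·211 + 358·378 + 142·183 + 195·201)/1160² = 0.2193
κ = (pₒ − pₑ)/(1 − pₑ) = (0.5302 − 0.2193)/(1 − 0.2193) = 0.398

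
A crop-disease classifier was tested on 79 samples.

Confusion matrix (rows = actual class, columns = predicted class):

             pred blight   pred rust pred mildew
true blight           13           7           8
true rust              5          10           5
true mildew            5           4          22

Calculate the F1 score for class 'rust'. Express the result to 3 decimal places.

0.488

One-vs-rest for 'rust': TP = diagonal; FP = other classes predicted 'rust'; FN = 'rust' predicted as other.
F1 score = 2·TP/(2·TP+FP+FN).
rust: TP=10, FP=7+4=11, FN=5+5=10 → 20/41 = 0.4878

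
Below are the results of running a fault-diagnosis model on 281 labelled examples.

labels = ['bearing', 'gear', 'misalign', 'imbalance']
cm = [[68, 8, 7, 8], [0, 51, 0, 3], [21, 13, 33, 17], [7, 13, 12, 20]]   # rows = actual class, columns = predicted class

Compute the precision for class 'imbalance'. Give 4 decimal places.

0.4167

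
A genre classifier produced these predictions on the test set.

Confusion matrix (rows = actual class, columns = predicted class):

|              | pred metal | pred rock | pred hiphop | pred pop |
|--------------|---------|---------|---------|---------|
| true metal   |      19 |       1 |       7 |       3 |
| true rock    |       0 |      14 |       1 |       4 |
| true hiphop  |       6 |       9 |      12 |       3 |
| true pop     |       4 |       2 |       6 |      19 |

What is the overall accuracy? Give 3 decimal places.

Accuracy = trace / total = (19+14+12+19=64) / 110 = 64/110 = 0.582

0.582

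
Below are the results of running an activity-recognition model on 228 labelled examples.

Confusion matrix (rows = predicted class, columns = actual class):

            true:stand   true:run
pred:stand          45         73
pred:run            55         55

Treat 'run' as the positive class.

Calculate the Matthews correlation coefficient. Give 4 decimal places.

-0.1195

MCC = (TP·TN − FP·FN) / √((TP+FP)(TP+FN)(TN+FP)(TN+FN))
Numerator = 55·45 − 55·73 = -1540
Denominator = √(110·128·100·118) = √166144000 = 12889.6858
MCC = -1540 / 12889.6858 = -0.1195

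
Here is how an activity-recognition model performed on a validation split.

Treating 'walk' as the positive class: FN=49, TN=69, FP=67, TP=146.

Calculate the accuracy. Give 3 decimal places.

Accuracy = (TP+TN)/N = (146+69)/331 = 0.650

0.650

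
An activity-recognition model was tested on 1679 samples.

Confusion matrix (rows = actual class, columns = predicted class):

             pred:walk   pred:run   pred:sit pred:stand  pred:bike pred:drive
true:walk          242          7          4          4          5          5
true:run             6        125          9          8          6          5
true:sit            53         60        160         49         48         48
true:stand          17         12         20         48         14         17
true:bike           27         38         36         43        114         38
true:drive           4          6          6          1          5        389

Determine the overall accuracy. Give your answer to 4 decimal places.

0.6420

Accuracy = trace / total = (242+125+160+48+114+389=1078) / 1679 = 1078/1679 = 0.6420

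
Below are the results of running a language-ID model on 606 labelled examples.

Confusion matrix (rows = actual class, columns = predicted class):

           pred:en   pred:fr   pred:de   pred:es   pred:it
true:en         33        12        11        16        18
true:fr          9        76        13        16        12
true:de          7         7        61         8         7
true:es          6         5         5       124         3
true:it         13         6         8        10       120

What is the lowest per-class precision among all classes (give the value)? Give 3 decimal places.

0.485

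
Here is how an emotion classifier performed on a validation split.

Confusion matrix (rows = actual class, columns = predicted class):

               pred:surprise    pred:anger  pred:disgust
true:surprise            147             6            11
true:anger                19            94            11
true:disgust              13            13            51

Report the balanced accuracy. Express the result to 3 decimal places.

Balanced accuracy = mean of per-class recall.
  surprise: recall = 147/164 = 0.8963
  anger: recall = 94/124 = 0.7581
  disgust: recall = 51/77 = 0.6623
Mean = (0.8963 + 0.7581 + 0.6623) / 3 = 0.772

0.772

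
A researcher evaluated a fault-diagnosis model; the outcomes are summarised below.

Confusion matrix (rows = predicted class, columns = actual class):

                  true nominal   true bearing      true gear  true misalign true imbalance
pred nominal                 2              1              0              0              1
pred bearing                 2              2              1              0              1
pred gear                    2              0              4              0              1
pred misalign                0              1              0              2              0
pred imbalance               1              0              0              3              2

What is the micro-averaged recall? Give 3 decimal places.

0.462

Micro-averaging pools counts across classes: ΣTP=12, ΣFP=14, ΣFN=14.
Micro-recall = TP/(TP+FN) on pooled counts = 0.462 (equals overall accuracy in single-label multiclass).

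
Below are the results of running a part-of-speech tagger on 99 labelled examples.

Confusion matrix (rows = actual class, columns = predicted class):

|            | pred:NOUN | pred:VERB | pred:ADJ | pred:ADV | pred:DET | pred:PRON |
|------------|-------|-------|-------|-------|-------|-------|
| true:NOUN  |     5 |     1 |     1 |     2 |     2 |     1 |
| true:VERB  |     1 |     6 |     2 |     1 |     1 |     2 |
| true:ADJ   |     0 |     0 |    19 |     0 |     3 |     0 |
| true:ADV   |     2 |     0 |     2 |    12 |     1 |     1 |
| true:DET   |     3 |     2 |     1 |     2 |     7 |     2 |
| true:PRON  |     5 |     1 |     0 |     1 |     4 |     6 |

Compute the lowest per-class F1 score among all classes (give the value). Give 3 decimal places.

0.357

Per-class F1 score (2·TP/(2·TP+FP+FN)):
  NOUN: TP=5, FP=1+0+2+3+5=11, FN=1+1+2+2+1=7 → 10/28 = 0.3571
  VERB: TP=6, FP=1+0+0+2+1=4, FN=1+2+1+1+2=7 → 12/23 = 0.5217
  ADJ: TP=19, FP=1+2+2+1+0=6, FN=0+0+0+3+0=3 → 38/47 = 0.8085
  ADV: TP=12, FP=2+1+0+2+1=6, FN=2+0+2+1+1=6 → 24/36 = 0.6667
  DET: TP=7, FP=2+1+3+1+4=11, FN=3+2+1+2+2=10 → 14/35 = 0.4000
  PRON: TP=6, FP=1+2+0+1+2=6, FN=5+1+0+1+4=11 → 12/29 = 0.4138
Lowest is class 'NOUN' with F1 score = 0.357.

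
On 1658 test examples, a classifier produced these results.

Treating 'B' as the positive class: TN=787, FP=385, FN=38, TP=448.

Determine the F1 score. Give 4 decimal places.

0.6793

Precision = TP/(TP+FP) = 448/833 = 0.5378
Recall = TP/(TP+FN) = 448/486 = 0.9218
F1 = 2·TP/(2·TP+FP+FN) = 896/1319 = 0.6793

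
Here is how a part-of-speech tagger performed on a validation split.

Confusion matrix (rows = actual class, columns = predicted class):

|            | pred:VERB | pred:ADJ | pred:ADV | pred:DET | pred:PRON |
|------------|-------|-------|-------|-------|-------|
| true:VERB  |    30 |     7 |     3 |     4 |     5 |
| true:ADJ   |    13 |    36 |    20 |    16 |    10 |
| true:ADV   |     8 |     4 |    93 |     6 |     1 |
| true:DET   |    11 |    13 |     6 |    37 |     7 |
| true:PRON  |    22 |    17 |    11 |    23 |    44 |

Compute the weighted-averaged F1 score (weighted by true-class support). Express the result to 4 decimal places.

Per-class F1 score (2·TP/(2·TP+FP+FN)):
  VERB: TP=30, FP=13+8+11+22=54, FN=7+3+4+5=19 → 60/133 = 0.45113
  ADJ: TP=36, FP=7+4+13+17=41, FN=13+20+16+10=59 → 72/172 = 0.41860
  ADV: TP=93, FP=3+20+6+11=40, FN=8+4+6+1=19 → 186/245 = 0.75918
  DET: TP=37, FP=4+16+6+23=49, FN=11+13+6+7=37 → 74/160 = 0.46250
  PRON: TP=44, FP=5+10+1+7=23, FN=22+17+11+23=73 → 88/184 = 0.47826
Weighted-F1 score = Σ (supportᵢ/N)·F1 scoreᵢ with N=447: (49/447)·0.45113 + (95/447)·0.41860 + (112/447)·0.75918 + (74/447)·0.46250 + (117/447)·0.47826 = 0.5304

0.5304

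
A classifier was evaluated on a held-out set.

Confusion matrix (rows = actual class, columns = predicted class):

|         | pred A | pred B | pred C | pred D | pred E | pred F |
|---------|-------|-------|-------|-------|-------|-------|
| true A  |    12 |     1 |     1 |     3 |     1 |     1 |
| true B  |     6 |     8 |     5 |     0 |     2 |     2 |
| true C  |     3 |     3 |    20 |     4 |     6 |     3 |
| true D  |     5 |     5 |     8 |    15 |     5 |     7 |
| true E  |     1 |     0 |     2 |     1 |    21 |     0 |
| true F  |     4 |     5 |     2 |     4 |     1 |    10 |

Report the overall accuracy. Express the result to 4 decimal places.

Accuracy = trace / total = (12+8+20+15+21+10=86) / 177 = 86/177 = 0.4859

0.4859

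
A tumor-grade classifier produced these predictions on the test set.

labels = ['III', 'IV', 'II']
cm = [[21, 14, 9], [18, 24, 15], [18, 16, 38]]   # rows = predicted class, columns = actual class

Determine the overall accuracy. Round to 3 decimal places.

Accuracy = trace / total = (21+24+38=83) / 173 = 83/173 = 0.480

0.480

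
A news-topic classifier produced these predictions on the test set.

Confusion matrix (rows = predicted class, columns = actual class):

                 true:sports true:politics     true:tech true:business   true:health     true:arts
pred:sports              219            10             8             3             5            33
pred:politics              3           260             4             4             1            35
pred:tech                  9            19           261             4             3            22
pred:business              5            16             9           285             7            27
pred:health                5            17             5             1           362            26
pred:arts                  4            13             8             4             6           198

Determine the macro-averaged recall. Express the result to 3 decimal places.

0.837

Per-class recall (TP/(TP+FN)):
  sports: TP=219, FN=3+9+5+5+4=26 → 219/245 = 0.8939
  politics: TP=260, FN=10+19+16+17+13=75 → 260/335 = 0.7761
  tech: TP=261, FN=8+4+9+5+8=34 → 261/295 = 0.8847
  business: TP=285, FN=3+4+4+1+4=16 → 285/301 = 0.9468
  health: TP=362, FN=5+1+3+7+6=22 → 362/384 = 0.9427
  arts: TP=198, FN=33+35+22+27+26=143 → 198/341 = 0.5806
Macro-recall = mean = (0.8939 + 0.7761 + 0.8847 + 0.9468 + 0.9427 + 0.5806) / 6 = 0.837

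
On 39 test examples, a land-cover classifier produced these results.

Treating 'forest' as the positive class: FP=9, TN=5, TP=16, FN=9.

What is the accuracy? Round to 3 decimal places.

0.538

Accuracy = (TP+TN)/N = (16+5)/39 = 0.538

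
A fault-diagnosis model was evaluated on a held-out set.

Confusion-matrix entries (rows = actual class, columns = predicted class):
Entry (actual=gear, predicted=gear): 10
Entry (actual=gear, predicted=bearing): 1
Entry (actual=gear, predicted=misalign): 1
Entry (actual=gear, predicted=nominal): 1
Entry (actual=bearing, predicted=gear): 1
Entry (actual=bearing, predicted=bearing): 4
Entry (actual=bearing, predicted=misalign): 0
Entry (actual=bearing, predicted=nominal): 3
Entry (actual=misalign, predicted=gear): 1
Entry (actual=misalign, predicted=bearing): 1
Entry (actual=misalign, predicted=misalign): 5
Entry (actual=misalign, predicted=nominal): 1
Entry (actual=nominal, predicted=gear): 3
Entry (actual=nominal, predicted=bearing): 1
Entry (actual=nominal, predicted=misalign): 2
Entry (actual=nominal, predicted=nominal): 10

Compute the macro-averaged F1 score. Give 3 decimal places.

Per-class F1 score (2·TP/(2·TP+FP+FN)):
  gear: TP=10, FP=1+1+3=5, FN=1+1+1=3 → 20/28 = 0.7143
  bearing: TP=4, FP=1+1+1=3, FN=1+0+3=4 → 8/15 = 0.5333
  misalign: TP=5, FP=1+0+2=3, FN=1+1+1=3 → 10/16 = 0.6250
  nominal: TP=10, FP=1+3+1=5, FN=3+1+2=6 → 20/31 = 0.6452
Macro-F1 score = mean = (0.7143 + 0.5333 + 0.6250 + 0.6452) / 4 = 0.629

0.629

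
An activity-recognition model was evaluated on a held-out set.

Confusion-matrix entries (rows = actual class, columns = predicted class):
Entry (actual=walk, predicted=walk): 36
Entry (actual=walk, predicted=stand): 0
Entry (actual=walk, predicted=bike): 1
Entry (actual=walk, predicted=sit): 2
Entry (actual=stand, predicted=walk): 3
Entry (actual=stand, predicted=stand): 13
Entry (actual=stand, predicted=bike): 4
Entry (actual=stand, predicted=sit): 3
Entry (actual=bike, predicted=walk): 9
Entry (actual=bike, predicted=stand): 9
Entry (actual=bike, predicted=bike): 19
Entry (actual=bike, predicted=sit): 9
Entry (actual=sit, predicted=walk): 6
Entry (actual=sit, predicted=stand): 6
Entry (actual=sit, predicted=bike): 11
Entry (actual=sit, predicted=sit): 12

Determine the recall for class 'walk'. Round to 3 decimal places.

0.923

Take TP from the diagonal, FP from the rest of the 'walk' prediction marginal, FN from the rest of the 'walk' actual marginal.
recall = TP/(TP+FN).
walk: TP=36, FN=0+1+2=3 → 36/39 = 0.9231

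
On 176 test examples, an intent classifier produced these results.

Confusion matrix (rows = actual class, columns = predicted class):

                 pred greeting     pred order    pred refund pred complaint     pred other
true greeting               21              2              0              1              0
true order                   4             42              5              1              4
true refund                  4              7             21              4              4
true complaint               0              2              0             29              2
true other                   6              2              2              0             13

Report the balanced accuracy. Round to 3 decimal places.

0.719

Balanced accuracy = mean of per-class recall.
  greeting: recall = 21/24 = 0.8750
  order: recall = 42/56 = 0.7500
  refund: recall = 21/40 = 0.5250
  complaint: recall = 29/33 = 0.8788
  other: recall = 13/23 = 0.5652
Mean = (0.8750 + 0.7500 + 0.5250 + 0.8788 + 0.5652) / 5 = 0.719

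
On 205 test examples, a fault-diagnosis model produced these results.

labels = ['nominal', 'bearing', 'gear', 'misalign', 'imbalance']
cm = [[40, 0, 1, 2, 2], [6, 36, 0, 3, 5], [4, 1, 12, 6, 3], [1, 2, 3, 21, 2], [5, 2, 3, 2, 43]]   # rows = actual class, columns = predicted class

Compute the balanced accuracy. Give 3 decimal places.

0.715

Balanced accuracy = mean of per-class recall.
  nominal: recall = 40/45 = 0.8889
  bearing: recall = 36/50 = 0.7200
  gear: recall = 12/26 = 0.4615
  misalign: recall = 21/29 = 0.7241
  imbalance: recall = 43/55 = 0.7818
Mean = (0.8889 + 0.7200 + 0.4615 + 0.7241 + 0.7818) / 5 = 0.715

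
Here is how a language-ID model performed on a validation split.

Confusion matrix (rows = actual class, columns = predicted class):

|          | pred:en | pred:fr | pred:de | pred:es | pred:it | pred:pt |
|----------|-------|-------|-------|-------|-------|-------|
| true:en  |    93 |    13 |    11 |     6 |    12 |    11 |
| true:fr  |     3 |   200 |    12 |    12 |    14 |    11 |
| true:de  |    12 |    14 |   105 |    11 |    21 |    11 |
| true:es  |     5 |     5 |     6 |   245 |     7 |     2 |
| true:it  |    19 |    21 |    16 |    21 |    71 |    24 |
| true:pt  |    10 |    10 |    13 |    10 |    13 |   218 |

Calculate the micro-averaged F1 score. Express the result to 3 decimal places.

0.724

Micro-averaging pools counts across classes: ΣTP=932, ΣFP=356, ΣFN=356.
Micro-F1 score = 2·TP/(2·TP+FP+FN) on pooled counts = 0.724 (equals overall accuracy in single-label multiclass).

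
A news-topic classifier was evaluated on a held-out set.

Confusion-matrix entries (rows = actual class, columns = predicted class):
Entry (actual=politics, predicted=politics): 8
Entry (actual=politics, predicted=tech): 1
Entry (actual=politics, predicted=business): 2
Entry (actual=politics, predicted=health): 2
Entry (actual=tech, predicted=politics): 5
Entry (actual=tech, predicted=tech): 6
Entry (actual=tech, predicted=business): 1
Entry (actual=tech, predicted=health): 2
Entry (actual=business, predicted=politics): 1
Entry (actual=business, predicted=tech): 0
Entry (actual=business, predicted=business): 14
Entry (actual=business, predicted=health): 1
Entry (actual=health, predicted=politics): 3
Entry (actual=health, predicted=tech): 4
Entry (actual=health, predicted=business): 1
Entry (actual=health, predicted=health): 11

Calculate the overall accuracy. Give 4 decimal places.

0.6290

Accuracy = trace / total = (8+6+14+11=39) / 62 = 39/62 = 0.6290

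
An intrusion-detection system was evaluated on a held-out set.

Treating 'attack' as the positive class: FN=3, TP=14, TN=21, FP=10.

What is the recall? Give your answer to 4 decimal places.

0.8235

Recall = TP/(TP+FN) = 14/(14+3) = 14/17 = 0.8235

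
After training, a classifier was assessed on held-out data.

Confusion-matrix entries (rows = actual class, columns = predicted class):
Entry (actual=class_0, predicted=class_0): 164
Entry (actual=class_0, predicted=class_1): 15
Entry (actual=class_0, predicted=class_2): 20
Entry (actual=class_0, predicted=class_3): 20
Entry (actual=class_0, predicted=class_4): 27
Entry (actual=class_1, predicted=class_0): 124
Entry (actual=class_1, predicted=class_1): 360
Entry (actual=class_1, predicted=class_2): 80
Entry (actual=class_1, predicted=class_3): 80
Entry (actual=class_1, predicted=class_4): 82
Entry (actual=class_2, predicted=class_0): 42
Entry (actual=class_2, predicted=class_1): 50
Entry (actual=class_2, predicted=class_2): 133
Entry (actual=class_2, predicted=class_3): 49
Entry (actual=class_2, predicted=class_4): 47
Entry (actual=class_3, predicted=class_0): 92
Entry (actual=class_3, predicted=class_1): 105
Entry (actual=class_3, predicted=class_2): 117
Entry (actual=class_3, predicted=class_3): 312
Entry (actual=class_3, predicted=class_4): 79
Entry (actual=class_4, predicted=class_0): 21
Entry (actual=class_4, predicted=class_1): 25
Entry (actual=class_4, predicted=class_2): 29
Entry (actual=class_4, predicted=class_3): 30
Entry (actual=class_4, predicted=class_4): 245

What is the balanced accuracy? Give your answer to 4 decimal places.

Balanced accuracy = mean of per-class recall.
  class_0: recall = 164/246 = 0.66667
  class_1: recall = 360/726 = 0.49587
  class_2: recall = 133/321 = 0.41433
  class_3: recall = 312/705 = 0.44255
  class_4: recall = 245/350 = 0.70000
Mean = (0.66667 + 0.49587 + 0.41433 + 0.44255 + 0.70000) / 5 = 0.5439

0.5439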